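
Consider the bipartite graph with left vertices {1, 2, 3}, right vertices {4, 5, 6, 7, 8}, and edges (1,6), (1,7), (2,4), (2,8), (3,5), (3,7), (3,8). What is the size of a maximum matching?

Step 1: List the neighbors of each left vertex:
  1: 6, 7
  2: 4, 8
  3: 5, 7, 8

Step 2: Greedily match left vertices, then look for augmenting paths:
  Match 1 -- 6
  Match 2 -- 4
  Match 3 -- 5
  No augmenting path remains.

Step 3: Verify this is maximum:
  Matching size 3 = min(|L|, |R|) = min(3, 5), which is an upper bound, so this matching is maximum.

Maximum matching: {(1,6), (2,4), (3,5)}
Size: 3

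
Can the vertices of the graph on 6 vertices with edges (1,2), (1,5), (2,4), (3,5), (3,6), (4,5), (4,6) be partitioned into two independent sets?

Step 1: Attempt 2-coloring using BFS:
  Start at vertex 1, assign color 0
  Color vertex 2 with color 1 (neighbor of 1)
  Color vertex 5 with color 1 (neighbor of 1)
  Color vertex 4 with color 0 (neighbor of 2)
  Color vertex 3 with color 0 (neighbor of 5)
  Color vertex 6 with color 1 (neighbor of 4)

Step 2: 2-coloring succeeded. No conflicts found.
  Set A (color 0): {1, 3, 4}
  Set B (color 1): {2, 5, 6}

The graph is bipartite with partition {1, 3, 4}, {2, 5, 6}.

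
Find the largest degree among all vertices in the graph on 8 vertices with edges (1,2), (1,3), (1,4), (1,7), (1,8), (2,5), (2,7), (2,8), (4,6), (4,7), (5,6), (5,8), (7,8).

Step 1: Count edges incident to each vertex:
  deg(1) = 5 (neighbors: 2, 3, 4, 7, 8)
  deg(2) = 4 (neighbors: 1, 5, 7, 8)
  deg(3) = 1 (neighbors: 1)
  deg(4) = 3 (neighbors: 1, 6, 7)
  deg(5) = 3 (neighbors: 2, 6, 8)
  deg(6) = 2 (neighbors: 4, 5)
  deg(7) = 4 (neighbors: 1, 2, 4, 8)
  deg(8) = 4 (neighbors: 1, 2, 5, 7)

Step 2: Find maximum:
  max(5, 4, 1, 3, 3, 2, 4, 4) = 5 (vertex 1)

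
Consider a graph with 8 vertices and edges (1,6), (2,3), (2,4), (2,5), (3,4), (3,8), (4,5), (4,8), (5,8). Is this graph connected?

Step 1: Build adjacency list from edges:
  1: 6
  2: 3, 4, 5
  3: 2, 4, 8
  4: 2, 3, 5, 8
  5: 2, 4, 8
  6: 1
  7: (none)
  8: 3, 4, 5

Step 2: Run BFS/DFS from vertex 1:
  Visited: {1, 6}
  Reached 2 of 8 vertices

Step 3: Only 2 of 8 vertices reached. Graph is disconnected.
Connected components: {1, 6}, {2, 3, 4, 5, 8}, {7}
Answer: No, the graph is not connected (3 components).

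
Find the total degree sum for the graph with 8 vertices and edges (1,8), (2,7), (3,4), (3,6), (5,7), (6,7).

Step 1: Count edges incident to each vertex:
  deg(1) = 1 (neighbors: 8)
  deg(2) = 1 (neighbors: 7)
  deg(3) = 2 (neighbors: 4, 6)
  deg(4) = 1 (neighbors: 3)
  deg(5) = 1 (neighbors: 7)
  deg(6) = 2 (neighbors: 3, 7)
  deg(7) = 3 (neighbors: 2, 5, 6)
  deg(8) = 1 (neighbors: 1)

Step 2: Sum all degrees:
  1 + 1 + 2 + 1 + 1 + 2 + 3 + 1 = 12

Verification: sum of degrees = 2 * |E| = 2 * 6 = 12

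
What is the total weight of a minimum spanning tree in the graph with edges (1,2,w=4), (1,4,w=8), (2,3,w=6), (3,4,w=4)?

Apply Kruskal's algorithm (sort edges by weight, add if no cycle):

Sorted edges by weight:
  (1,2) w=4
  (3,4) w=4
  (2,3) w=6
  (1,4) w=8

Add edge (1,2) w=4 -- no cycle. Running total: 4
Add edge (3,4) w=4 -- no cycle. Running total: 8
Add edge (2,3) w=6 -- no cycle. Running total: 14

MST edges: (1,2,w=4), (3,4,w=4), (2,3,w=6)
Total MST weight: 4 + 4 + 6 = 14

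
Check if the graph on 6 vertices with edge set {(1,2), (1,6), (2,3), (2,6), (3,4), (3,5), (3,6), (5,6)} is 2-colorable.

Step 1: Attempt 2-coloring using BFS:
  Start at vertex 1, assign color 0
  Color vertex 2 with color 1 (neighbor of 1)
  Color vertex 6 with color 1 (neighbor of 1)
  Color vertex 3 with color 0 (neighbor of 2)

Step 2: Conflict found! Vertices 2 and 6 are adjacent but have the same color.
This means the graph contains an odd cycle.

The graph is NOT bipartite.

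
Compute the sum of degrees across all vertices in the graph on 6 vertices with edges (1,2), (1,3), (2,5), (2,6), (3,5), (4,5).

Step 1: Count edges incident to each vertex:
  deg(1) = 2 (neighbors: 2, 3)
  deg(2) = 3 (neighbors: 1, 5, 6)
  deg(3) = 2 (neighbors: 1, 5)
  deg(4) = 1 (neighbors: 5)
  deg(5) = 3 (neighbors: 2, 3, 4)
  deg(6) = 1 (neighbors: 2)

Step 2: Sum all degrees:
  2 + 3 + 2 + 1 + 3 + 1 = 12

Verification: sum of degrees = 2 * |E| = 2 * 6 = 12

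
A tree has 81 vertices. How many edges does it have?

A tree on n vertices always has exactly n - 1 edges.
For n = 81: edges = 81 - 1 = 80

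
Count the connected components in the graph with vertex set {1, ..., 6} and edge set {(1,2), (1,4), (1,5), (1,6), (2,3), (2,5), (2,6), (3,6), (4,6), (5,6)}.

Step 1: Build adjacency list from edges:
  1: 2, 4, 5, 6
  2: 1, 3, 5, 6
  3: 2, 6
  4: 1, 6
  5: 1, 2, 6
  6: 1, 2, 3, 4, 5

Step 2: Run BFS/DFS from vertex 1:
  Visited: {1, 2, 4, 5, 6, 3}
  Reached 6 of 6 vertices

Step 3: All 6 vertices reached from vertex 1, so the graph is connected.
Number of connected components: 1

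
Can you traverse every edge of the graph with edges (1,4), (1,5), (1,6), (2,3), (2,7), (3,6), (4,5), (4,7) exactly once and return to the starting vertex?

Step 1: Find the degree of each vertex:
  deg(1) = 3
  deg(2) = 2
  deg(3) = 2
  deg(4) = 3
  deg(5) = 2
  deg(6) = 2
  deg(7) = 2

Step 2: Count vertices with odd degree:
  Odd-degree vertices: 1, 4 (2 total)

Step 3: Apply Euler's theorem:
  - Eulerian circuit exists iff graph is connected and all vertices have even degree
  - Eulerian path exists iff graph is connected and has 0 or 2 odd-degree vertices

Graph is connected with exactly 2 odd-degree vertices (1, 4).
Eulerian path exists (starting and ending at the odd-degree vertices), but no Eulerian circuit.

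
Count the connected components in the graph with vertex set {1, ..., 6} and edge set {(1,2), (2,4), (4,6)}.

Step 1: Build adjacency list from edges:
  1: 2
  2: 1, 4
  3: (none)
  4: 2, 6
  5: (none)
  6: 4

Step 2: Run BFS/DFS from vertex 1:
  Visited: {1, 2, 4, 6}
  Reached 4 of 6 vertices

Step 3: Only 4 of 6 vertices reached. Graph is disconnected.
Connected components: {1, 2, 4, 6}, {3}, {5}
Number of connected components: 3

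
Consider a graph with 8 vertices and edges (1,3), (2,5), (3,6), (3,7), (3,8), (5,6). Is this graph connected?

Step 1: Build adjacency list from edges:
  1: 3
  2: 5
  3: 1, 6, 7, 8
  4: (none)
  5: 2, 6
  6: 3, 5
  7: 3
  8: 3

Step 2: Run BFS/DFS from vertex 1:
  Visited: {1, 3, 6, 7, 8, 5, 2}
  Reached 7 of 8 vertices

Step 3: Only 7 of 8 vertices reached. Graph is disconnected.
Connected components: {1, 2, 3, 5, 6, 7, 8}, {4}
Answer: No, the graph is not connected (2 components).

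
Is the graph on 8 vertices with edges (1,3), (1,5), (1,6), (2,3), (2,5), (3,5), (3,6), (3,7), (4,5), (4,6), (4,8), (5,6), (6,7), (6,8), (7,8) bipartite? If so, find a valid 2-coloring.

Step 1: Attempt 2-coloring using BFS:
  Start at vertex 1, assign color 0
  Color vertex 3 with color 1 (neighbor of 1)
  Color vertex 5 with color 1 (neighbor of 1)
  Color vertex 6 with color 1 (neighbor of 1)
  Color vertex 2 with color 0 (neighbor of 3)

Step 2: Conflict found! Vertices 3 and 5 are adjacent but have the same color.
This means the graph contains an odd cycle.

The graph is NOT bipartite.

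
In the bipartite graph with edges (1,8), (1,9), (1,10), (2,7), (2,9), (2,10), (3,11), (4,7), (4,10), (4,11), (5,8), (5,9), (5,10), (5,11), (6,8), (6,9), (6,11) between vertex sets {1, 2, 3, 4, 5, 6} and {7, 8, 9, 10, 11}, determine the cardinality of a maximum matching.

Step 1: List the neighbors of each left vertex:
  1: 8, 9, 10
  2: 7, 9, 10
  3: 11
  4: 7, 10, 11
  5: 8, 9, 10, 11
  6: 8, 9, 11

Step 2: Greedily match left vertices, then look for augmenting paths:
  Match 1 -- 8
  Match 2 -- 7
  Match 3 -- 11
  Match 4 -- 10
  Match 5 -- 9
  No augmenting path remains.

Step 3: Verify this is maximum:
  Matching size 5 = min(|L|, |R|) = min(6, 5), which is an upper bound, so this matching is maximum.

Maximum matching: {(1,8), (2,7), (3,11), (4,10), (5,9)}
Size: 5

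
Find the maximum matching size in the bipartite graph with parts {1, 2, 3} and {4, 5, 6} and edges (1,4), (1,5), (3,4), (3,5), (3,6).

Step 1: List the neighbors of each left vertex:
  1: 4, 5
  2: (none)
  3: 4, 5, 6

Step 2: Greedily match left vertices, then look for augmenting paths:
  Match 1 -- 4
  Match 3 -- 5
  No augmenting path remains.

Step 3: Verify this is maximum:
  Matching has size 2. The vertex set {1, 3} covers every edge and has size 2; any matching has at most one edge per cover vertex, so 2 is maximum (König's theorem).

Maximum matching: {(1,4), (3,5)}
Size: 2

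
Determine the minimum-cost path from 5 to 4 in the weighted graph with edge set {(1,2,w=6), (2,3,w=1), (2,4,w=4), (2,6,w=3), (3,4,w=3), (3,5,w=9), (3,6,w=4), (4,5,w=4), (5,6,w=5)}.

Step 1: Build adjacency list with weights:
  1: 2(w=6)
  2: 1(w=6), 3(w=1), 4(w=4), 6(w=3)
  3: 2(w=1), 4(w=3), 5(w=9), 6(w=4)
  4: 2(w=4), 3(w=3), 5(w=4)
  5: 3(w=9), 4(w=4), 6(w=5)
  6: 2(w=3), 3(w=4), 5(w=5)

Step 2: Apply Dijkstra's algorithm from vertex 5:
  Visit vertex 5 (distance=0)
    Update dist[3] = 9
    Update dist[4] = 4
    Update dist[6] = 5
  Visit vertex 4 (distance=4)
    Update dist[2] = 8
    Update dist[3] = 7

Step 3: Shortest path: 5 -> 4
Total weight: 4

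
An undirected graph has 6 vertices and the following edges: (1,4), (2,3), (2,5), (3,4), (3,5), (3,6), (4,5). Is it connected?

Step 1: Build adjacency list from edges:
  1: 4
  2: 3, 5
  3: 2, 4, 5, 6
  4: 1, 3, 5
  5: 2, 3, 4
  6: 3

Step 2: Run BFS/DFS from vertex 1:
  Visited: {1, 4, 3, 5, 2, 6}
  Reached 6 of 6 vertices

Step 3: All 6 vertices reached from vertex 1, so the graph is connected.
Answer: Yes, the graph is connected.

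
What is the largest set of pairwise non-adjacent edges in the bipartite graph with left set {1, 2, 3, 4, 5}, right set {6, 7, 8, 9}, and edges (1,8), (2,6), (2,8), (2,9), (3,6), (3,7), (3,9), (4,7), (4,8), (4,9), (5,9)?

Step 1: List the neighbors of each left vertex:
  1: 8
  2: 6, 8, 9
  3: 6, 7, 9
  4: 7, 8, 9
  5: 9

Step 2: Greedily match left vertices, then look for augmenting paths:
  Match 1 -- 8
  Match 2 -- 6
  Match 3 -- 7
  Match 4 -- 9
  No augmenting path remains.

Step 3: Verify this is maximum:
  Matching size 4 = min(|L|, |R|) = min(5, 4), which is an upper bound, so this matching is maximum.

Maximum matching: {(1,8), (2,6), (3,7), (4,9)}
Size: 4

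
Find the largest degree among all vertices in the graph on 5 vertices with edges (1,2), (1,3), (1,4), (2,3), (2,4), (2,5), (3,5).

Step 1: Count edges incident to each vertex:
  deg(1) = 3 (neighbors: 2, 3, 4)
  deg(2) = 4 (neighbors: 1, 3, 4, 5)
  deg(3) = 3 (neighbors: 1, 2, 5)
  deg(4) = 2 (neighbors: 1, 2)
  deg(5) = 2 (neighbors: 2, 3)

Step 2: Find maximum:
  max(3, 4, 3, 2, 2) = 4 (vertex 2)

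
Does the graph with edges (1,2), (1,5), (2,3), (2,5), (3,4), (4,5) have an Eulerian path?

Step 1: Find the degree of each vertex:
  deg(1) = 2
  deg(2) = 3
  deg(3) = 2
  deg(4) = 2
  deg(5) = 3

Step 2: Count vertices with odd degree:
  Odd-degree vertices: 2, 5 (2 total)

Step 3: Apply Euler's theorem:
  - Eulerian circuit exists iff graph is connected and all vertices have even degree
  - Eulerian path exists iff graph is connected and has 0 or 2 odd-degree vertices

Graph is connected with exactly 2 odd-degree vertices (2, 5).
Eulerian path exists (starting and ending at the odd-degree vertices), but no Eulerian circuit.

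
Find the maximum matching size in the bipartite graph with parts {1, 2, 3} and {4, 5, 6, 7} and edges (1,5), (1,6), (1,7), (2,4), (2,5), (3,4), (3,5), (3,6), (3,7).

Step 1: List the neighbors of each left vertex:
  1: 5, 6, 7
  2: 4, 5
  3: 4, 5, 6, 7

Step 2: Greedily match left vertices, then look for augmenting paths:
  Match 1 -- 5
  Match 2 -- 4
  Match 3 -- 6
  No augmenting path remains.

Step 3: Verify this is maximum:
  Matching size 3 = min(|L|, |R|) = min(3, 4), which is an upper bound, so this matching is maximum.

Maximum matching: {(1,5), (2,4), (3,6)}
Size: 3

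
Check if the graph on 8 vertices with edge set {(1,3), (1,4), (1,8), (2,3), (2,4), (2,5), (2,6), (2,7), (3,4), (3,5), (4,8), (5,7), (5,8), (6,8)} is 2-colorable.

Step 1: Attempt 2-coloring using BFS:
  Start at vertex 1, assign color 0
  Color vertex 3 with color 1 (neighbor of 1)
  Color vertex 4 with color 1 (neighbor of 1)
  Color vertex 8 with color 1 (neighbor of 1)
  Color vertex 2 with color 0 (neighbor of 3)

Step 2: Conflict found! Vertices 3 and 4 are adjacent but have the same color.
This means the graph contains an odd cycle.

The graph is NOT bipartite.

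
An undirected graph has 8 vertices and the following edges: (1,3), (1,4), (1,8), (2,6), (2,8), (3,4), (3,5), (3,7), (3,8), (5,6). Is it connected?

Step 1: Build adjacency list from edges:
  1: 3, 4, 8
  2: 6, 8
  3: 1, 4, 5, 7, 8
  4: 1, 3
  5: 3, 6
  6: 2, 5
  7: 3
  8: 1, 2, 3

Step 2: Run BFS/DFS from vertex 1:
  Visited: {1, 3, 4, 8, 5, 7, 2, 6}
  Reached 8 of 8 vertices

Step 3: All 8 vertices reached from vertex 1, so the graph is connected.
Answer: Yes, the graph is connected.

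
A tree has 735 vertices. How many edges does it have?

A tree on n vertices always has exactly n - 1 edges.
For n = 735: edges = 735 - 1 = 734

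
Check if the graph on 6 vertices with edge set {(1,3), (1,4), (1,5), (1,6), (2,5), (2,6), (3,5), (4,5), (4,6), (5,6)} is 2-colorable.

Step 1: Attempt 2-coloring using BFS:
  Start at vertex 1, assign color 0
  Color vertex 3 with color 1 (neighbor of 1)
  Color vertex 4 with color 1 (neighbor of 1)
  Color vertex 5 with color 1 (neighbor of 1)
  Color vertex 6 with color 1 (neighbor of 1)

Step 2: Conflict found! Vertices 3 and 5 are adjacent but have the same color.
This means the graph contains an odd cycle.

The graph is NOT bipartite.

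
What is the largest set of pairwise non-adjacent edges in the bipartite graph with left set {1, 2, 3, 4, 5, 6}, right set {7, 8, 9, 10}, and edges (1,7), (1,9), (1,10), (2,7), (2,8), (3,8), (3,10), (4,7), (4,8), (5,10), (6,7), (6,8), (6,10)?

Step 1: List the neighbors of each left vertex:
  1: 7, 9, 10
  2: 7, 8
  3: 8, 10
  4: 7, 8
  5: 10
  6: 7, 8, 10

Step 2: Greedily match left vertices, then look for augmenting paths:
  Match 1 -- 9
  Match 2 -- 8
  Match 3 -- 10
  Match 4 -- 7
  No augmenting path remains.

Step 3: Verify this is maximum:
  Matching size 4 = min(|L|, |R|) = min(6, 4), which is an upper bound, so this matching is maximum.

Maximum matching: {(1,9), (2,8), (3,10), (4,7)}
Size: 4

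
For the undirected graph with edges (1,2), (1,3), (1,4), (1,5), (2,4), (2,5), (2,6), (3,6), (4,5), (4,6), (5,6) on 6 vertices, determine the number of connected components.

Step 1: Build adjacency list from edges:
  1: 2, 3, 4, 5
  2: 1, 4, 5, 6
  3: 1, 6
  4: 1, 2, 5, 6
  5: 1, 2, 4, 6
  6: 2, 3, 4, 5

Step 2: Run BFS/DFS from vertex 1:
  Visited: {1, 2, 3, 4, 5, 6}
  Reached 6 of 6 vertices

Step 3: All 6 vertices reached from vertex 1, so the graph is connected.
Number of connected components: 1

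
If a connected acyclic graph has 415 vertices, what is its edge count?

A tree on n vertices always has exactly n - 1 edges.
For n = 415: edges = 415 - 1 = 414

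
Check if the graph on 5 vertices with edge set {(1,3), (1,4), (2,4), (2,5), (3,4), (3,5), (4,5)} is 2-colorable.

Step 1: Attempt 2-coloring using BFS:
  Start at vertex 1, assign color 0
  Color vertex 3 with color 1 (neighbor of 1)
  Color vertex 4 with color 1 (neighbor of 1)

Step 2: Conflict found! Vertices 3 and 4 are adjacent but have the same color.
This means the graph contains an odd cycle.

The graph is NOT bipartite.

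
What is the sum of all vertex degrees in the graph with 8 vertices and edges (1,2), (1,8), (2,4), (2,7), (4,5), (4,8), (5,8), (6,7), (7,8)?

Step 1: Count edges incident to each vertex:
  deg(1) = 2 (neighbors: 2, 8)
  deg(2) = 3 (neighbors: 1, 4, 7)
  deg(3) = 0 (neighbors: none)
  deg(4) = 3 (neighbors: 2, 5, 8)
  deg(5) = 2 (neighbors: 4, 8)
  deg(6) = 1 (neighbors: 7)
  deg(7) = 3 (neighbors: 2, 6, 8)
  deg(8) = 4 (neighbors: 1, 4, 5, 7)

Step 2: Sum all degrees:
  2 + 3 + 0 + 3 + 2 + 1 + 3 + 4 = 18

Verification: sum of degrees = 2 * |E| = 2 * 9 = 18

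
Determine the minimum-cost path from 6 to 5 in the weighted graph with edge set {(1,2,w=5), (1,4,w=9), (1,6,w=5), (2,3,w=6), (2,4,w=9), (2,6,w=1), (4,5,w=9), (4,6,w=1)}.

Step 1: Build adjacency list with weights:
  1: 2(w=5), 4(w=9), 6(w=5)
  2: 1(w=5), 3(w=6), 4(w=9), 6(w=1)
  3: 2(w=6)
  4: 1(w=9), 2(w=9), 5(w=9), 6(w=1)
  5: 4(w=9)
  6: 1(w=5), 2(w=1), 4(w=1)

Step 2: Apply Dijkstra's algorithm from vertex 6:
  Visit vertex 6 (distance=0)
    Update dist[1] = 5
    Update dist[2] = 1
    Update dist[4] = 1
  Visit vertex 2 (distance=1)
    Update dist[3] = 7
  Visit vertex 4 (distance=1)
    Update dist[5] = 10
  Visit vertex 1 (distance=5)
  Visit vertex 3 (distance=7)
  Visit vertex 5 (distance=10)

Step 3: Shortest path: 6 -> 4 -> 5
Total weight: 1 + 9 = 10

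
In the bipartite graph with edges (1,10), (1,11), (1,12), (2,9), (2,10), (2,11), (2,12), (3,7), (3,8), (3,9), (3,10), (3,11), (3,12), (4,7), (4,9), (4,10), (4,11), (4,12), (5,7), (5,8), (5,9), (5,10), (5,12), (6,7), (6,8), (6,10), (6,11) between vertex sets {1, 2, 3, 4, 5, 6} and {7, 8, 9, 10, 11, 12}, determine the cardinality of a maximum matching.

Step 1: List the neighbors of each left vertex:
  1: 10, 11, 12
  2: 9, 10, 11, 12
  3: 7, 8, 9, 10, 11, 12
  4: 7, 9, 10, 11, 12
  5: 7, 8, 9, 10, 12
  6: 7, 8, 10, 11

Step 2: Greedily match left vertices, then look for augmenting paths:
  Match 1 -- 10
  Match 2 -- 9
  Match 3 -- 12
  Match 4 -- 11
  Match 5 -- 8
  Match 6 -- 7
  No augmenting path remains.

Step 3: Verify this is maximum:
  Matching size 6 = min(|L|, |R|) = min(6, 6), which is an upper bound, so this matching is maximum.

Maximum matching: {(1,10), (2,9), (3,12), (4,11), (5,8), (6,7)}
Size: 6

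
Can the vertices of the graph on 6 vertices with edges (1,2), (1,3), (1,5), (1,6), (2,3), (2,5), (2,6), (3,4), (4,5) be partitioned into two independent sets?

Step 1: Attempt 2-coloring using BFS:
  Start at vertex 1, assign color 0
  Color vertex 2 with color 1 (neighbor of 1)
  Color vertex 3 with color 1 (neighbor of 1)
  Color vertex 5 with color 1 (neighbor of 1)
  Color vertex 6 with color 1 (neighbor of 1)

Step 2: Conflict found! Vertices 2 and 3 are adjacent but have the same color.
This means the graph contains an odd cycle.

The graph is NOT bipartite.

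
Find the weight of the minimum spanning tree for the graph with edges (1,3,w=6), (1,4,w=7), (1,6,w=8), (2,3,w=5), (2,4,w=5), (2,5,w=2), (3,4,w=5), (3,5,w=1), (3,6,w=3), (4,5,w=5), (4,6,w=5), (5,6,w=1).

Apply Kruskal's algorithm (sort edges by weight, add if no cycle):

Sorted edges by weight:
  (3,5) w=1
  (5,6) w=1
  (2,5) w=2
  (3,6) w=3
  (2,3) w=5
  (2,4) w=5
  (3,4) w=5
  (4,5) w=5
  (4,6) w=5
  (1,3) w=6
  (1,4) w=7
  (1,6) w=8

Add edge (3,5) w=1 -- no cycle. Running total: 1
Add edge (5,6) w=1 -- no cycle. Running total: 2
Add edge (2,5) w=2 -- no cycle. Running total: 4
Skip edge (3,6) w=3 -- would create cycle
Skip edge (2,3) w=5 -- would create cycle
Add edge (2,4) w=5 -- no cycle. Running total: 9
Skip edge (3,4) w=5 -- would create cycle
Skip edge (4,5) w=5 -- would create cycle
Skip edge (4,6) w=5 -- would create cycle
Add edge (1,3) w=6 -- no cycle. Running total: 15

MST edges: (3,5,w=1), (5,6,w=1), (2,5,w=2), (2,4,w=5), (1,3,w=6)
Total MST weight: 1 + 1 + 2 + 5 + 6 = 15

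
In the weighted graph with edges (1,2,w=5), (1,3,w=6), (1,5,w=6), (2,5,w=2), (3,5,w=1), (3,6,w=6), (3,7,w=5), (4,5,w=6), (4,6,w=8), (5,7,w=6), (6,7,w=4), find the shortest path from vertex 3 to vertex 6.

Step 1: Build adjacency list with weights:
  1: 2(w=5), 3(w=6), 5(w=6)
  2: 1(w=5), 5(w=2)
  3: 1(w=6), 5(w=1), 6(w=6), 7(w=5)
  4: 5(w=6), 6(w=8)
  5: 1(w=6), 2(w=2), 3(w=1), 4(w=6), 7(w=6)
  6: 3(w=6), 4(w=8), 7(w=4)
  7: 3(w=5), 5(w=6), 6(w=4)

Step 2: Apply Dijkstra's algorithm from vertex 3:
  Visit vertex 3 (distance=0)
    Update dist[1] = 6
    Update dist[5] = 1
    Update dist[6] = 6
    Update dist[7] = 5
  Visit vertex 5 (distance=1)
    Update dist[2] = 3
    Update dist[4] = 7
  Visit vertex 2 (distance=3)
  Visit vertex 7 (distance=5)
  Visit vertex 1 (distance=6)
  Visit vertex 6 (distance=6)

Step 3: Shortest path: 3 -> 6
Total weight: 6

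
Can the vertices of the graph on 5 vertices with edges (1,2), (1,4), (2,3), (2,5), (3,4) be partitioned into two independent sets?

Step 1: Attempt 2-coloring using BFS:
  Start at vertex 1, assign color 0
  Color vertex 2 with color 1 (neighbor of 1)
  Color vertex 4 with color 1 (neighbor of 1)
  Color vertex 3 with color 0 (neighbor of 2)
  Color vertex 5 with color 0 (neighbor of 2)

Step 2: 2-coloring succeeded. No conflicts found.
  Set A (color 0): {1, 3, 5}
  Set B (color 1): {2, 4}

The graph is bipartite with partition {1, 3, 5}, {2, 4}.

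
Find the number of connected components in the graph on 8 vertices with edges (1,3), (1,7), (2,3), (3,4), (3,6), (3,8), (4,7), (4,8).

Step 1: Build adjacency list from edges:
  1: 3, 7
  2: 3
  3: 1, 2, 4, 6, 8
  4: 3, 7, 8
  5: (none)
  6: 3
  7: 1, 4
  8: 3, 4

Step 2: Run BFS/DFS from vertex 1:
  Visited: {1, 3, 7, 2, 4, 6, 8}
  Reached 7 of 8 vertices

Step 3: Only 7 of 8 vertices reached. Graph is disconnected.
Connected components: {1, 2, 3, 4, 6, 7, 8}, {5}
Number of connected components: 2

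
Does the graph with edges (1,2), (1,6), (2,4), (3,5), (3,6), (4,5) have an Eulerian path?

Step 1: Find the degree of each vertex:
  deg(1) = 2
  deg(2) = 2
  deg(3) = 2
  deg(4) = 2
  deg(5) = 2
  deg(6) = 2

Step 2: Count vertices with odd degree:
  All vertices have even degree (0 odd-degree vertices)

Step 3: Apply Euler's theorem:
  - Eulerian circuit exists iff graph is connected and all vertices have even degree
  - Eulerian path exists iff graph is connected and has 0 or 2 odd-degree vertices

Graph is connected with 0 odd-degree vertices.
Both Eulerian circuit and Eulerian path exist.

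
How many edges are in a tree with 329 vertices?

A tree on n vertices always has exactly n - 1 edges.
For n = 329: edges = 329 - 1 = 328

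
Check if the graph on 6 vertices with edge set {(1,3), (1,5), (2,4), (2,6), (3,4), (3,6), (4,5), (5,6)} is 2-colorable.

Step 1: Attempt 2-coloring using BFS:
  Start at vertex 1, assign color 0
  Color vertex 3 with color 1 (neighbor of 1)
  Color vertex 5 with color 1 (neighbor of 1)
  Color vertex 4 with color 0 (neighbor of 3)
  Color vertex 6 with color 0 (neighbor of 3)
  Color vertex 2 with color 1 (neighbor of 4)

Step 2: 2-coloring succeeded. No conflicts found.
  Set A (color 0): {1, 4, 6}
  Set B (color 1): {2, 3, 5}

The graph is bipartite with partition {1, 4, 6}, {2, 3, 5}.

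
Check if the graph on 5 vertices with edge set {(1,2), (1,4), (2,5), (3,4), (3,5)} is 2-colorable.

Step 1: Attempt 2-coloring using BFS:
  Start at vertex 1, assign color 0
  Color vertex 2 with color 1 (neighbor of 1)
  Color vertex 4 with color 1 (neighbor of 1)
  Color vertex 5 with color 0 (neighbor of 2)
  Color vertex 3 with color 0 (neighbor of 4)

Step 2: Conflict found! Vertices 5 and 3 are adjacent but have the same color.
This means the graph contains an odd cycle.

The graph is NOT bipartite.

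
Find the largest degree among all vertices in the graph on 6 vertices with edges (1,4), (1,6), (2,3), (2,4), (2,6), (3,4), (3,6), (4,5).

Step 1: Count edges incident to each vertex:
  deg(1) = 2 (neighbors: 4, 6)
  deg(2) = 3 (neighbors: 3, 4, 6)
  deg(3) = 3 (neighbors: 2, 4, 6)
  deg(4) = 4 (neighbors: 1, 2, 3, 5)
  deg(5) = 1 (neighbors: 4)
  deg(6) = 3 (neighbors: 1, 2, 3)

Step 2: Find maximum:
  max(2, 3, 3, 4, 1, 3) = 4 (vertex 4)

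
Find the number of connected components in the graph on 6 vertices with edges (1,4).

Step 1: Build adjacency list from edges:
  1: 4
  2: (none)
  3: (none)
  4: 1
  5: (none)
  6: (none)

Step 2: Run BFS/DFS from vertex 1:
  Visited: {1, 4}
  Reached 2 of 6 vertices

Step 3: Only 2 of 6 vertices reached. Graph is disconnected.
Connected components: {1, 4}, {2}, {3}, {5}, {6}
Number of connected components: 5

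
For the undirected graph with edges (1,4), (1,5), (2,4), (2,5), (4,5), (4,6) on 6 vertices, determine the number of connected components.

Step 1: Build adjacency list from edges:
  1: 4, 5
  2: 4, 5
  3: (none)
  4: 1, 2, 5, 6
  5: 1, 2, 4
  6: 4

Step 2: Run BFS/DFS from vertex 1:
  Visited: {1, 4, 5, 2, 6}
  Reached 5 of 6 vertices

Step 3: Only 5 of 6 vertices reached. Graph is disconnected.
Connected components: {1, 2, 4, 5, 6}, {3}
Number of connected components: 2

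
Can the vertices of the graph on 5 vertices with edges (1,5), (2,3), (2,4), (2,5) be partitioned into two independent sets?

Step 1: Attempt 2-coloring using BFS:
  Start at vertex 1, assign color 0
  Color vertex 5 with color 1 (neighbor of 1)
  Color vertex 2 with color 0 (neighbor of 5)
  Color vertex 3 with color 1 (neighbor of 2)
  Color vertex 4 with color 1 (neighbor of 2)

Step 2: 2-coloring succeeded. No conflicts found.
  Set A (color 0): {1, 2}
  Set B (color 1): {3, 4, 5}

The graph is bipartite with partition {1, 2}, {3, 4, 5}.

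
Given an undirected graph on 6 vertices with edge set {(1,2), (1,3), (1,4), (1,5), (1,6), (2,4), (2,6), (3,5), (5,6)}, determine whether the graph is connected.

Step 1: Build adjacency list from edges:
  1: 2, 3, 4, 5, 6
  2: 1, 4, 6
  3: 1, 5
  4: 1, 2
  5: 1, 3, 6
  6: 1, 2, 5

Step 2: Run BFS/DFS from vertex 1:
  Visited: {1, 2, 3, 4, 5, 6}
  Reached 6 of 6 vertices

Step 3: All 6 vertices reached from vertex 1, so the graph is connected.
Answer: Yes, the graph is connected.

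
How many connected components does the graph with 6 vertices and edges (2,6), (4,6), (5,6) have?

Step 1: Build adjacency list from edges:
  1: (none)
  2: 6
  3: (none)
  4: 6
  5: 6
  6: 2, 4, 5

Step 2: Run BFS/DFS from vertex 1:
  Visited: {1}
  Reached 1 of 6 vertices

Step 3: Only 1 of 6 vertices reached. Graph is disconnected.
Connected components: {1}, {2, 4, 5, 6}, {3}
Number of connected components: 3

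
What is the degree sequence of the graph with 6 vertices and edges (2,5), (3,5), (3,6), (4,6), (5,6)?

Step 1: Count edges incident to each vertex:
  deg(1) = 0 (neighbors: none)
  deg(2) = 1 (neighbors: 5)
  deg(3) = 2 (neighbors: 5, 6)
  deg(4) = 1 (neighbors: 6)
  deg(5) = 3 (neighbors: 2, 3, 6)
  deg(6) = 3 (neighbors: 3, 4, 5)

Step 2: Sort degrees in non-increasing order:
  Degrees: [0, 1, 2, 1, 3, 3] -> sorted: [3, 3, 2, 1, 1, 0]

Degree sequence: [3, 3, 2, 1, 1, 0]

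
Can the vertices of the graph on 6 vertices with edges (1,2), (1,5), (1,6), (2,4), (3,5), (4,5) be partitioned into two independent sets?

Step 1: Attempt 2-coloring using BFS:
  Start at vertex 1, assign color 0
  Color vertex 2 with color 1 (neighbor of 1)
  Color vertex 5 with color 1 (neighbor of 1)
  Color vertex 6 with color 1 (neighbor of 1)
  Color vertex 4 with color 0 (neighbor of 2)
  Color vertex 3 with color 0 (neighbor of 5)

Step 2: 2-coloring succeeded. No conflicts found.
  Set A (color 0): {1, 3, 4}
  Set B (color 1): {2, 5, 6}

The graph is bipartite with partition {1, 3, 4}, {2, 5, 6}.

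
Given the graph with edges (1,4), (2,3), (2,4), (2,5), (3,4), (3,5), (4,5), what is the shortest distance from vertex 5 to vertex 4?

Step 1: Build adjacency list:
  1: 4
  2: 3, 4, 5
  3: 2, 4, 5
  4: 1, 2, 3, 5
  5: 2, 3, 4

Step 2: BFS from vertex 5 to find shortest path to 4:
  vertex 2 reached at distance 1
  vertex 3 reached at distance 1
  vertex 4 reached at distance 1

Step 3: Shortest path: 5 -> 4
Path length: 1 edge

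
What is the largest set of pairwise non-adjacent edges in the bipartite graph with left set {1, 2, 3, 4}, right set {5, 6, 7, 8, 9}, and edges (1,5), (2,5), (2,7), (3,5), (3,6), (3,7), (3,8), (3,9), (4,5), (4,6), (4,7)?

Step 1: List the neighbors of each left vertex:
  1: 5
  2: 5, 7
  3: 5, 6, 7, 8, 9
  4: 5, 6, 7

Step 2: Greedily match left vertices, then look for augmenting paths:
  Match 1 -- 5
  Match 2 -- 7
  Match 3 -- 8
  Match 4 -- 6
  No augmenting path remains.

Step 3: Verify this is maximum:
  Matching size 4 = min(|L|, |R|) = min(4, 5), which is an upper bound, so this matching is maximum.

Maximum matching: {(1,5), (2,7), (3,8), (4,6)}
Size: 4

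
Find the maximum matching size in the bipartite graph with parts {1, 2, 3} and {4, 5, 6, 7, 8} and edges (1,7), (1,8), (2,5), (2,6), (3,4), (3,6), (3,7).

Step 1: List the neighbors of each left vertex:
  1: 7, 8
  2: 5, 6
  3: 4, 6, 7

Step 2: Greedily match left vertices, then look for augmenting paths:
  Match 1 -- 7
  Match 2 -- 5
  Match 3 -- 4
  No augmenting path remains.

Step 3: Verify this is maximum:
  Matching size 3 = min(|L|, |R|) = min(3, 5), which is an upper bound, so this matching is maximum.

Maximum matching: {(1,7), (2,5), (3,4)}
Size: 3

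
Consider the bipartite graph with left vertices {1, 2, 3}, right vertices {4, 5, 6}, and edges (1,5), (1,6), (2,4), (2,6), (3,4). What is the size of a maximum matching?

Step 1: List the neighbors of each left vertex:
  1: 5, 6
  2: 4, 6
  3: 4

Step 2: Greedily match left vertices, then look for augmenting paths:
  Match 1 -- 5
  Match 2 -- 6
  Match 3 -- 4
  No augmenting path remains.

Step 3: Verify this is maximum:
  Matching size 3 = min(|L|, |R|) = min(3, 3), which is an upper bound, so this matching is maximum.

Maximum matching: {(1,5), (2,6), (3,4)}
Size: 3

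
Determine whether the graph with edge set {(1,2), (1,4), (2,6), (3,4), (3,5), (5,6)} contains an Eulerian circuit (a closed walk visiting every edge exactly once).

Step 1: Find the degree of each vertex:
  deg(1) = 2
  deg(2) = 2
  deg(3) = 2
  deg(4) = 2
  deg(5) = 2
  deg(6) = 2

Step 2: Count vertices with odd degree:
  All vertices have even degree (0 odd-degree vertices)

Step 3: Apply Euler's theorem:
  - Eulerian circuit exists iff graph is connected and all vertices have even degree
  - Eulerian path exists iff graph is connected and has 0 or 2 odd-degree vertices

Graph is connected with 0 odd-degree vertices.
Both Eulerian circuit and Eulerian path exist.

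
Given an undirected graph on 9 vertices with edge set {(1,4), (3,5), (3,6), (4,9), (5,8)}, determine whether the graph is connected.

Step 1: Build adjacency list from edges:
  1: 4
  2: (none)
  3: 5, 6
  4: 1, 9
  5: 3, 8
  6: 3
  7: (none)
  8: 5
  9: 4

Step 2: Run BFS/DFS from vertex 1:
  Visited: {1, 4, 9}
  Reached 3 of 9 vertices

Step 3: Only 3 of 9 vertices reached. Graph is disconnected.
Connected components: {1, 4, 9}, {2}, {3, 5, 6, 8}, {7}
Answer: No, the graph is not connected (4 components).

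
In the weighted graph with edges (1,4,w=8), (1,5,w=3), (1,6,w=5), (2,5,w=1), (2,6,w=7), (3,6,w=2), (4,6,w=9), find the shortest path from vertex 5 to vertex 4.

Step 1: Build adjacency list with weights:
  1: 4(w=8), 5(w=3), 6(w=5)
  2: 5(w=1), 6(w=7)
  3: 6(w=2)
  4: 1(w=8), 6(w=9)
  5: 1(w=3), 2(w=1)
  6: 1(w=5), 2(w=7), 3(w=2), 4(w=9)

Step 2: Apply Dijkstra's algorithm from vertex 5:
  Visit vertex 5 (distance=0)
    Update dist[1] = 3
    Update dist[2] = 1
  Visit vertex 2 (distance=1)
    Update dist[6] = 8
  Visit vertex 1 (distance=3)
    Update dist[4] = 11
  Visit vertex 6 (distance=8)
    Update dist[3] = 10
  Visit vertex 3 (distance=10)
  Visit vertex 4 (distance=11)

Step 3: Shortest path: 5 -> 1 -> 4
Total weight: 3 + 8 = 11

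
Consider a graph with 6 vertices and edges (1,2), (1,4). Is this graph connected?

Step 1: Build adjacency list from edges:
  1: 2, 4
  2: 1
  3: (none)
  4: 1
  5: (none)
  6: (none)

Step 2: Run BFS/DFS from vertex 1:
  Visited: {1, 2, 4}
  Reached 3 of 6 vertices

Step 3: Only 3 of 6 vertices reached. Graph is disconnected.
Connected components: {1, 2, 4}, {3}, {5}, {6}
Answer: No, the graph is not connected (4 components).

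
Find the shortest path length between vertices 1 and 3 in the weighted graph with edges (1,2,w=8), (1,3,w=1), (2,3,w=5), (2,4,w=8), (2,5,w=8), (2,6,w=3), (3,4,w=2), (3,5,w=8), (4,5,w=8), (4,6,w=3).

Step 1: Build adjacency list with weights:
  1: 2(w=8), 3(w=1)
  2: 1(w=8), 3(w=5), 4(w=8), 5(w=8), 6(w=3)
  3: 1(w=1), 2(w=5), 4(w=2), 5(w=8)
  4: 2(w=8), 3(w=2), 5(w=8), 6(w=3)
  5: 2(w=8), 3(w=8), 4(w=8)
  6: 2(w=3), 4(w=3)

Step 2: Apply Dijkstra's algorithm from vertex 1:
  Visit vertex 1 (distance=0)
    Update dist[2] = 8
    Update dist[3] = 1
  Visit vertex 3 (distance=1)
    Update dist[2] = 6
    Update dist[4] = 3
    Update dist[5] = 9

Step 3: Shortest path: 1 -> 3
Total weight: 1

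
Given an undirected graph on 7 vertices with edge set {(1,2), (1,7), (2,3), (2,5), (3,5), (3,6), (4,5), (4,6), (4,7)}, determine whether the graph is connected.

Step 1: Build adjacency list from edges:
  1: 2, 7
  2: 1, 3, 5
  3: 2, 5, 6
  4: 5, 6, 7
  5: 2, 3, 4
  6: 3, 4
  7: 1, 4

Step 2: Run BFS/DFS from vertex 1:
  Visited: {1, 2, 7, 3, 5, 4, 6}
  Reached 7 of 7 vertices

Step 3: All 7 vertices reached from vertex 1, so the graph is connected.
Answer: Yes, the graph is connected.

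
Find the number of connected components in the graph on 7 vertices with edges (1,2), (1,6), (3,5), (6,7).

Step 1: Build adjacency list from edges:
  1: 2, 6
  2: 1
  3: 5
  4: (none)
  5: 3
  6: 1, 7
  7: 6

Step 2: Run BFS/DFS from vertex 1:
  Visited: {1, 2, 6, 7}
  Reached 4 of 7 vertices

Step 3: Only 4 of 7 vertices reached. Graph is disconnected.
Connected components: {1, 2, 6, 7}, {3, 5}, {4}
Number of connected components: 3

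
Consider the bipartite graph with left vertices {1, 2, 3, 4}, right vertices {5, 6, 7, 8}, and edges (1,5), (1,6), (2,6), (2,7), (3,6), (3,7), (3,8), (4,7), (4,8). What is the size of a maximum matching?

Step 1: List the neighbors of each left vertex:
  1: 5, 6
  2: 6, 7
  3: 6, 7, 8
  4: 7, 8

Step 2: Greedily match left vertices, then look for augmenting paths:
  Match 1 -- 5
  Match 2 -- 6
  Match 3 -- 7
  Match 4 -- 8
  No augmenting path remains.

Step 3: Verify this is maximum:
  Matching size 4 = min(|L|, |R|) = min(4, 4), which is an upper bound, so this matching is maximum.

Maximum matching: {(1,5), (2,6), (3,7), (4,8)}
Size: 4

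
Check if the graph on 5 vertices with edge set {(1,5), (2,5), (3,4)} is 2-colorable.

Step 1: Attempt 2-coloring using BFS:
  Start at vertex 1, assign color 0
  Color vertex 5 with color 1 (neighbor of 1)
  Color vertex 2 with color 0 (neighbor of 5)
  Start new component at vertex 3, assign color 0
  Color vertex 4 with color 1 (neighbor of 3)

Step 2: 2-coloring succeeded. No conflicts found.
  Set A (color 0): {1, 2, 3}
  Set B (color 1): {4, 5}

The graph is bipartite with partition {1, 2, 3}, {4, 5}.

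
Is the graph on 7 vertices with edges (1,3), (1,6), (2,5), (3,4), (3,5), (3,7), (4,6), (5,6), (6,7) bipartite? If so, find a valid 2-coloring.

Step 1: Attempt 2-coloring using BFS:
  Start at vertex 1, assign color 0
  Color vertex 3 with color 1 (neighbor of 1)
  Color vertex 6 with color 1 (neighbor of 1)
  Color vertex 4 with color 0 (neighbor of 3)
  Color vertex 5 with color 0 (neighbor of 3)
  Color vertex 7 with color 0 (neighbor of 3)
  Color vertex 2 with color 1 (neighbor of 5)

Step 2: 2-coloring succeeded. No conflicts found.
  Set A (color 0): {1, 4, 5, 7}
  Set B (color 1): {2, 3, 6}

The graph is bipartite with partition {1, 4, 5, 7}, {2, 3, 6}.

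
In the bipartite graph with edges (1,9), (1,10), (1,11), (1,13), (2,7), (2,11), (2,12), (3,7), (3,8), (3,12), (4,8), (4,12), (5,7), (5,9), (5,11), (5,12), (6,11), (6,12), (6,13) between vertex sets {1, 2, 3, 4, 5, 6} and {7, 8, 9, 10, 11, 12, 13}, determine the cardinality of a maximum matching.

Step 1: List the neighbors of each left vertex:
  1: 9, 10, 11, 13
  2: 7, 11, 12
  3: 7, 8, 12
  4: 8, 12
  5: 7, 9, 11, 12
  6: 11, 12, 13

Step 2: Greedily match left vertices, then look for augmenting paths:
  Match 1 -- 9
  Match 2 -- 7
  Match 3 -- 8
  Match 4 -- 12
  Match 5 -- 11
  Match 6 -- 13
  No augmenting path remains.

Step 3: Verify this is maximum:
  Matching size 6 = min(|L|, |R|) = min(6, 7), which is an upper bound, so this matching is maximum.

Maximum matching: {(1,9), (2,7), (3,8), (4,12), (5,11), (6,13)}
Size: 6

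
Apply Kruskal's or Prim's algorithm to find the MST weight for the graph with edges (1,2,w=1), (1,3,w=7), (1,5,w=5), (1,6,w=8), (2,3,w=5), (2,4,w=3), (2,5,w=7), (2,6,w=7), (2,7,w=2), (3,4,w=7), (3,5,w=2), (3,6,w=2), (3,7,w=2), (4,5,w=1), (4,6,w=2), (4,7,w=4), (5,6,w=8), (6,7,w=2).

Apply Kruskal's algorithm (sort edges by weight, add if no cycle):

Sorted edges by weight:
  (1,2) w=1
  (4,5) w=1
  (2,7) w=2
  (3,5) w=2
  (3,6) w=2
  (3,7) w=2
  (4,6) w=2
  (6,7) w=2
  (2,4) w=3
  (4,7) w=4
  (1,5) w=5
  (2,3) w=5
  (1,3) w=7
  (2,5) w=7
  (2,6) w=7
  (3,4) w=7
  (1,6) w=8
  (5,6) w=8

Add edge (1,2) w=1 -- no cycle. Running total: 1
Add edge (4,5) w=1 -- no cycle. Running total: 2
Add edge (2,7) w=2 -- no cycle. Running total: 4
Add edge (3,5) w=2 -- no cycle. Running total: 6
Add edge (3,6) w=2 -- no cycle. Running total: 8
Add edge (3,7) w=2 -- no cycle. Running total: 10

MST edges: (1,2,w=1), (4,5,w=1), (2,7,w=2), (3,5,w=2), (3,6,w=2), (3,7,w=2)
Total MST weight: 1 + 1 + 2 + 2 + 2 + 2 = 10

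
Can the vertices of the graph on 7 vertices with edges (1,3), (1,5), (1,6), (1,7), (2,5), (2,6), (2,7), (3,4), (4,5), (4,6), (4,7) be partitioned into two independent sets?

Step 1: Attempt 2-coloring using BFS:
  Start at vertex 1, assign color 0
  Color vertex 3 with color 1 (neighbor of 1)
  Color vertex 5 with color 1 (neighbor of 1)
  Color vertex 6 with color 1 (neighbor of 1)
  Color vertex 7 with color 1 (neighbor of 1)
  Color vertex 4 with color 0 (neighbor of 3)
  Color vertex 2 with color 0 (neighbor of 5)

Step 2: 2-coloring succeeded. No conflicts found.
  Set A (color 0): {1, 2, 4}
  Set B (color 1): {3, 5, 6, 7}

The graph is bipartite with partition {1, 2, 4}, {3, 5, 6, 7}.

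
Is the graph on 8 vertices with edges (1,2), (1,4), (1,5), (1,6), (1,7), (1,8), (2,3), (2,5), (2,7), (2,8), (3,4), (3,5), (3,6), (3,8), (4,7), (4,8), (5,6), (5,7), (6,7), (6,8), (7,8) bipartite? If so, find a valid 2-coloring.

Step 1: Attempt 2-coloring using BFS:
  Start at vertex 1, assign color 0
  Color vertex 2 with color 1 (neighbor of 1)
  Color vertex 4 with color 1 (neighbor of 1)
  Color vertex 5 with color 1 (neighbor of 1)
  Color vertex 6 with color 1 (neighbor of 1)
  Color vertex 7 with color 1 (neighbor of 1)
  Color vertex 8 with color 1 (neighbor of 1)
  Color vertex 3 with color 0 (neighbor of 2)

Step 2: Conflict found! Vertices 2 and 5 are adjacent but have the same color.
This means the graph contains an odd cycle.

The graph is NOT bipartite.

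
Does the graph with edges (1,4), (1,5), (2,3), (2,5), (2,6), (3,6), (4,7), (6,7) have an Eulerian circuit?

Step 1: Find the degree of each vertex:
  deg(1) = 2
  deg(2) = 3
  deg(3) = 2
  deg(4) = 2
  deg(5) = 2
  deg(6) = 3
  deg(7) = 2

Step 2: Count vertices with odd degree:
  Odd-degree vertices: 2, 6 (2 total)

Step 3: Apply Euler's theorem:
  - Eulerian circuit exists iff graph is connected and all vertices have even degree
  - Eulerian path exists iff graph is connected and has 0 or 2 odd-degree vertices

Graph is connected with exactly 2 odd-degree vertices (2, 6).
Eulerian path exists (starting and ending at the odd-degree vertices), but no Eulerian circuit.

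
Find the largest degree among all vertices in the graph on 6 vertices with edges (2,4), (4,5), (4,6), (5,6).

Step 1: Count edges incident to each vertex:
  deg(1) = 0 (neighbors: none)
  deg(2) = 1 (neighbors: 4)
  deg(3) = 0 (neighbors: none)
  deg(4) = 3 (neighbors: 2, 5, 6)
  deg(5) = 2 (neighbors: 4, 6)
  deg(6) = 2 (neighbors: 4, 5)

Step 2: Find maximum:
  max(0, 1, 0, 3, 2, 2) = 3 (vertex 4)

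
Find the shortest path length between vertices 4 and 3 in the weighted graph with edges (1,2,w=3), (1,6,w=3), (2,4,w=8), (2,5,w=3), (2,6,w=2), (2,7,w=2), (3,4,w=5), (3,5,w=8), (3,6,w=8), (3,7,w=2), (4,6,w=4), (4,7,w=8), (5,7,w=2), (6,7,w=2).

Step 1: Build adjacency list with weights:
  1: 2(w=3), 6(w=3)
  2: 1(w=3), 4(w=8), 5(w=3), 6(w=2), 7(w=2)
  3: 4(w=5), 5(w=8), 6(w=8), 7(w=2)
  4: 2(w=8), 3(w=5), 6(w=4), 7(w=8)
  5: 2(w=3), 3(w=8), 7(w=2)
  6: 1(w=3), 2(w=2), 3(w=8), 4(w=4), 7(w=2)
  7: 2(w=2), 3(w=2), 4(w=8), 5(w=2), 6(w=2)

Step 2: Apply Dijkstra's algorithm from vertex 4:
  Visit vertex 4 (distance=0)
    Update dist[2] = 8
    Update dist[3] = 5
    Update dist[6] = 4
    Update dist[7] = 8
  Visit vertex 6 (distance=4)
    Update dist[1] = 7
    Update dist[2] = 6
    Update dist[7] = 6
  Visit vertex 3 (distance=5)
    Update dist[5] = 13

Step 3: Shortest path: 4 -> 3
Total weight: 5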